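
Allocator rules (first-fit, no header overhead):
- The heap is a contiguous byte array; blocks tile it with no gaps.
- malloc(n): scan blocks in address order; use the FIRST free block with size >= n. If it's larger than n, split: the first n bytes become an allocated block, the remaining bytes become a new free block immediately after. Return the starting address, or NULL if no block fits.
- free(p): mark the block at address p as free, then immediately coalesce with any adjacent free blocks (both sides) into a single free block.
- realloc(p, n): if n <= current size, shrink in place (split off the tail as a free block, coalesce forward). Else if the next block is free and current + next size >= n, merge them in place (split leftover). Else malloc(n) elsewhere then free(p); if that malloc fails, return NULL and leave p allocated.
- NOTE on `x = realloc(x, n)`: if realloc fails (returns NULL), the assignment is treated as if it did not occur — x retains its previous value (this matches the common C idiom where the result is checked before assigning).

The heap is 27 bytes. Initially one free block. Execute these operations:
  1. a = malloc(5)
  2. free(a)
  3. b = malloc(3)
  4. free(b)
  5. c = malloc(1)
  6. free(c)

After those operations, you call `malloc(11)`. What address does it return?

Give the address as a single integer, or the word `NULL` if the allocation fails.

Answer: 0

Derivation:
Op 1: a = malloc(5) -> a = 0; heap: [0-4 ALLOC][5-26 FREE]
Op 2: free(a) -> (freed a); heap: [0-26 FREE]
Op 3: b = malloc(3) -> b = 0; heap: [0-2 ALLOC][3-26 FREE]
Op 4: free(b) -> (freed b); heap: [0-26 FREE]
Op 5: c = malloc(1) -> c = 0; heap: [0-0 ALLOC][1-26 FREE]
Op 6: free(c) -> (freed c); heap: [0-26 FREE]
malloc(11): first-fit scan over [0-26 FREE] -> 0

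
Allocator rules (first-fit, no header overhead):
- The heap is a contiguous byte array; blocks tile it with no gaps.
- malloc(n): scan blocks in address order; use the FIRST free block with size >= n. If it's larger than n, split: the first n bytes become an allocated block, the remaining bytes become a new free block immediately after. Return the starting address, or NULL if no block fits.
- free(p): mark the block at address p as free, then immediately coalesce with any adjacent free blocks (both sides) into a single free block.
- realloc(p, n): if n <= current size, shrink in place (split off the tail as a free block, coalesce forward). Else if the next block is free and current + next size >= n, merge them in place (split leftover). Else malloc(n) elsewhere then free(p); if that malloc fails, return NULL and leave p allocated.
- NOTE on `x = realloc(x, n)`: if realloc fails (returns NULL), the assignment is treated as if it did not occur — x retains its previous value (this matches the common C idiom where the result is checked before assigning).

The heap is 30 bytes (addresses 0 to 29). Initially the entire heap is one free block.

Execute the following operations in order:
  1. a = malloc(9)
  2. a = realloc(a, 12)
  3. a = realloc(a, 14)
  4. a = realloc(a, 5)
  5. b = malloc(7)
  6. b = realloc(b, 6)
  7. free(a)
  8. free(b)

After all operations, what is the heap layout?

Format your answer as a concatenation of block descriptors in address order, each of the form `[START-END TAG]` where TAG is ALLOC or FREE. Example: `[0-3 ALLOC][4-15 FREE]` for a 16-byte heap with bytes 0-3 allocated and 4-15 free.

Answer: [0-29 FREE]

Derivation:
Op 1: a = malloc(9) -> a = 0; heap: [0-8 ALLOC][9-29 FREE]
Op 2: a = realloc(a, 12) -> a = 0; heap: [0-11 ALLOC][12-29 FREE]
Op 3: a = realloc(a, 14) -> a = 0; heap: [0-13 ALLOC][14-29 FREE]
Op 4: a = realloc(a, 5) -> a = 0; heap: [0-4 ALLOC][5-29 FREE]
Op 5: b = malloc(7) -> b = 5; heap: [0-4 ALLOC][5-11 ALLOC][12-29 FREE]
Op 6: b = realloc(b, 6) -> b = 5; heap: [0-4 ALLOC][5-10 ALLOC][11-29 FREE]
Op 7: free(a) -> (freed a); heap: [0-4 FREE][5-10 ALLOC][11-29 FREE]
Op 8: free(b) -> (freed b); heap: [0-29 FREE]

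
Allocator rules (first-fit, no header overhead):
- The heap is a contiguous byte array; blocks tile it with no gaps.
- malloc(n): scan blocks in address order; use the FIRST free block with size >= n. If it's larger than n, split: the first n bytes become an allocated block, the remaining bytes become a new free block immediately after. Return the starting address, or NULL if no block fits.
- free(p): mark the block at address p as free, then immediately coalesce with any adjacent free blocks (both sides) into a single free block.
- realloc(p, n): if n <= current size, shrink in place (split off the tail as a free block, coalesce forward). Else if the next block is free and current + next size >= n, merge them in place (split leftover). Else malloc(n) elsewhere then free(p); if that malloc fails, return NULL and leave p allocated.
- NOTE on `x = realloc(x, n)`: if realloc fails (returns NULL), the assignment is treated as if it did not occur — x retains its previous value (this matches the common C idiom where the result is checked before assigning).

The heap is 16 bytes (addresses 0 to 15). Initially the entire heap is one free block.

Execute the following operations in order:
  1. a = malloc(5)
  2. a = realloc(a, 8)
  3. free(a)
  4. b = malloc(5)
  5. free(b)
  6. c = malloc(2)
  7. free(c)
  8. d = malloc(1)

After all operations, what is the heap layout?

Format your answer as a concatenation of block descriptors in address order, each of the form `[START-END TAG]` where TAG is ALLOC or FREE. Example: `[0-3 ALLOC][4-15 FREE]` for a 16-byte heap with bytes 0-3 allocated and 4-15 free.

Answer: [0-0 ALLOC][1-15 FREE]

Derivation:
Op 1: a = malloc(5) -> a = 0; heap: [0-4 ALLOC][5-15 FREE]
Op 2: a = realloc(a, 8) -> a = 0; heap: [0-7 ALLOC][8-15 FREE]
Op 3: free(a) -> (freed a); heap: [0-15 FREE]
Op 4: b = malloc(5) -> b = 0; heap: [0-4 ALLOC][5-15 FREE]
Op 5: free(b) -> (freed b); heap: [0-15 FREE]
Op 6: c = malloc(2) -> c = 0; heap: [0-1 ALLOC][2-15 FREE]
Op 7: free(c) -> (freed c); heap: [0-15 FREE]
Op 8: d = malloc(1) -> d = 0; heap: [0-0 ALLOC][1-15 FREE]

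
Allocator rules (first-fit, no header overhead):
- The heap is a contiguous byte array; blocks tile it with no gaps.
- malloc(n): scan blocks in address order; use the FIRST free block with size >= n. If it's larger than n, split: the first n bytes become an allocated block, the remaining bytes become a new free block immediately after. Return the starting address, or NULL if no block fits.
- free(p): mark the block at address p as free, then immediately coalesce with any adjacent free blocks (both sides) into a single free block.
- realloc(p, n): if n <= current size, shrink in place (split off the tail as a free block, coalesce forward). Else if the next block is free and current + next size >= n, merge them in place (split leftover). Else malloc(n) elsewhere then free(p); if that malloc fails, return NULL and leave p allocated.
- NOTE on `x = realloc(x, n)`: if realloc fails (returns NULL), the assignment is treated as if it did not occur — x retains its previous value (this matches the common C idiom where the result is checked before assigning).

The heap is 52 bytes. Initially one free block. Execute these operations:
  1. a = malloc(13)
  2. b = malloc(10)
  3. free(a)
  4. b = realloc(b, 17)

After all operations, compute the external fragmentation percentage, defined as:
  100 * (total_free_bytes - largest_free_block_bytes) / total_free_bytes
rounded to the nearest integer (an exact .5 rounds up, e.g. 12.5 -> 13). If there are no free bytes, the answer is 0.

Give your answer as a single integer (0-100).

Answer: 37

Derivation:
Op 1: a = malloc(13) -> a = 0; heap: [0-12 ALLOC][13-51 FREE]
Op 2: b = malloc(10) -> b = 13; heap: [0-12 ALLOC][13-22 ALLOC][23-51 FREE]
Op 3: free(a) -> (freed a); heap: [0-12 FREE][13-22 ALLOC][23-51 FREE]
Op 4: b = realloc(b, 17) -> b = 13; heap: [0-12 FREE][13-29 ALLOC][30-51 FREE]
Free blocks: [13 22] total_free=35 largest=22 -> 100*(35-22)/35 = 1300/35 ≈ 37.143 -> rounds to 37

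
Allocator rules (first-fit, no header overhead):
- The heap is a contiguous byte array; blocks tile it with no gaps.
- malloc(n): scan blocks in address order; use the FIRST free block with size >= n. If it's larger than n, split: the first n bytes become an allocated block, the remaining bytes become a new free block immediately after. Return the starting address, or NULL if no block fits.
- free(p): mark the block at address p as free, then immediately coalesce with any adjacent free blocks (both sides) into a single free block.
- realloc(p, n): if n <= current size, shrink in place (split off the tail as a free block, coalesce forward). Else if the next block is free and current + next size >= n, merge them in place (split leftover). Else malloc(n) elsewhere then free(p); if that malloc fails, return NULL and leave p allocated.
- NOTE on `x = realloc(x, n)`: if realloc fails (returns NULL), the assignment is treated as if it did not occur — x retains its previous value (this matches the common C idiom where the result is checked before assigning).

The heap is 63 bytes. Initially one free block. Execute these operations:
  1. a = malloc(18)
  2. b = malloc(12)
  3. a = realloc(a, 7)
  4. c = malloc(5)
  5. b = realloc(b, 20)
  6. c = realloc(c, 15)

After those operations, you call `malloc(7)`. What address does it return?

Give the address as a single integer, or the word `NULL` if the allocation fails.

Answer: 7

Derivation:
Op 1: a = malloc(18) -> a = 0; heap: [0-17 ALLOC][18-62 FREE]
Op 2: b = malloc(12) -> b = 18; heap: [0-17 ALLOC][18-29 ALLOC][30-62 FREE]
Op 3: a = realloc(a, 7) -> a = 0; heap: [0-6 ALLOC][7-17 FREE][18-29 ALLOC][30-62 FREE]
Op 4: c = malloc(5) -> c = 7; heap: [0-6 ALLOC][7-11 ALLOC][12-17 FREE][18-29 ALLOC][30-62 FREE]
Op 5: b = realloc(b, 20) -> b = 18; heap: [0-6 ALLOC][7-11 ALLOC][12-17 FREE][18-37 ALLOC][38-62 FREE]
Op 6: c = realloc(c, 15) -> c = 38; heap: [0-6 ALLOC][7-17 FREE][18-37 ALLOC][38-52 ALLOC][53-62 FREE]
malloc(7): first-fit scan over [0-6 ALLOC][7-17 FREE][18-37 ALLOC][38-52 ALLOC][53-62 FREE] -> 7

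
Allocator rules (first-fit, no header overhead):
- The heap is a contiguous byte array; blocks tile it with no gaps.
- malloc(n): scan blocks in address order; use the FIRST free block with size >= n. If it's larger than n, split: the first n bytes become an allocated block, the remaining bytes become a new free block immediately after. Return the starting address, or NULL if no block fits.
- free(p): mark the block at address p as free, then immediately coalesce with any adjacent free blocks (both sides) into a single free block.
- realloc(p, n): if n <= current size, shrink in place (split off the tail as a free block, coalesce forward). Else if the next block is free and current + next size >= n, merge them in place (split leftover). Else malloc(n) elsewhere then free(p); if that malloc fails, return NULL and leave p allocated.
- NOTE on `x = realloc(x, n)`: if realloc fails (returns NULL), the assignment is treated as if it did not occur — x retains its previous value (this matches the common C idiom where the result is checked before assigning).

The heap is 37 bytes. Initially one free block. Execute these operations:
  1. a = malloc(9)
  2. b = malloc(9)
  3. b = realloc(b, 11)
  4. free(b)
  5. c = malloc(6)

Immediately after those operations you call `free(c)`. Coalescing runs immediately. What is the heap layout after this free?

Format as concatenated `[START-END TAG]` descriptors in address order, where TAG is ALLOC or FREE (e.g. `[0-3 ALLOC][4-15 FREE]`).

Answer: [0-8 ALLOC][9-36 FREE]

Derivation:
Op 1: a = malloc(9) -> a = 0; heap: [0-8 ALLOC][9-36 FREE]
Op 2: b = malloc(9) -> b = 9; heap: [0-8 ALLOC][9-17 ALLOC][18-36 FREE]
Op 3: b = realloc(b, 11) -> b = 9; heap: [0-8 ALLOC][9-19 ALLOC][20-36 FREE]
Op 4: free(b) -> (freed b); heap: [0-8 ALLOC][9-36 FREE]
Op 5: c = malloc(6) -> c = 9; heap: [0-8 ALLOC][9-14 ALLOC][15-36 FREE]
free(c): c = 9 -> block [9-14 ALLOC]; mark free, coalesce with adjacent free neighbors -> [0-8 ALLOC][9-36 FREE]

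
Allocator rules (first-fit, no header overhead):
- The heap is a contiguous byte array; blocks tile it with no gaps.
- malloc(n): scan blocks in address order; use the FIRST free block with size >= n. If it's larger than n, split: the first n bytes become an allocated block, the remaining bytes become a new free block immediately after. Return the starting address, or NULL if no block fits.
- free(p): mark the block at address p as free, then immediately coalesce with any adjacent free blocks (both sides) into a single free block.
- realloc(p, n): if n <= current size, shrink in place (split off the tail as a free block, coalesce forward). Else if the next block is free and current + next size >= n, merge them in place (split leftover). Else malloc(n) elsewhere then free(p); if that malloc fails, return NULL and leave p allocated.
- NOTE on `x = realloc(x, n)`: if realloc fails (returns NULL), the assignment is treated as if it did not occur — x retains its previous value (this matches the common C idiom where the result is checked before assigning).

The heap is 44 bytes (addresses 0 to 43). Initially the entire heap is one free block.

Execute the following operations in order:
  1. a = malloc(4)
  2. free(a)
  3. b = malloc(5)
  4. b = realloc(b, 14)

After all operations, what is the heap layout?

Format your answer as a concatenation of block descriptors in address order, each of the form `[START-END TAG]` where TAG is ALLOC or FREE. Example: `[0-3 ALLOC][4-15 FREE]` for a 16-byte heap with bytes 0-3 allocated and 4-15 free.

Answer: [0-13 ALLOC][14-43 FREE]

Derivation:
Op 1: a = malloc(4) -> a = 0; heap: [0-3 ALLOC][4-43 FREE]
Op 2: free(a) -> (freed a); heap: [0-43 FREE]
Op 3: b = malloc(5) -> b = 0; heap: [0-4 ALLOC][5-43 FREE]
Op 4: b = realloc(b, 14) -> b = 0; heap: [0-13 ALLOC][14-43 FREE]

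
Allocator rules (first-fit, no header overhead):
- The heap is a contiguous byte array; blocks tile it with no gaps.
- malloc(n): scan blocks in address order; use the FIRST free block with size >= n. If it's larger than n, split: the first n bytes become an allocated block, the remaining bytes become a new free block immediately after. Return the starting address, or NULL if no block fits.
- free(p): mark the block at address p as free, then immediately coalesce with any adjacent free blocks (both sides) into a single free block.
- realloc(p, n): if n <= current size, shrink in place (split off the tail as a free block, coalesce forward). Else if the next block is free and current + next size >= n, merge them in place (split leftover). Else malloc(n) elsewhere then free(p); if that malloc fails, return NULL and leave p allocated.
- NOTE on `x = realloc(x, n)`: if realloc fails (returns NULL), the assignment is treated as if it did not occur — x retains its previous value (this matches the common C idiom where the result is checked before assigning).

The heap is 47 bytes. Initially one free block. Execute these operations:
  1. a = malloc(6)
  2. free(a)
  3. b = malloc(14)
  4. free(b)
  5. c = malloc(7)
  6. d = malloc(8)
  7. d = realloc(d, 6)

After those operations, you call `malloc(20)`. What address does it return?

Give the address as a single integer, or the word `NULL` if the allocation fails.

Answer: 13

Derivation:
Op 1: a = malloc(6) -> a = 0; heap: [0-5 ALLOC][6-46 FREE]
Op 2: free(a) -> (freed a); heap: [0-46 FREE]
Op 3: b = malloc(14) -> b = 0; heap: [0-13 ALLOC][14-46 FREE]
Op 4: free(b) -> (freed b); heap: [0-46 FREE]
Op 5: c = malloc(7) -> c = 0; heap: [0-6 ALLOC][7-46 FREE]
Op 6: d = malloc(8) -> d = 7; heap: [0-6 ALLOC][7-14 ALLOC][15-46 FREE]
Op 7: d = realloc(d, 6) -> d = 7; heap: [0-6 ALLOC][7-12 ALLOC][13-46 FREE]
malloc(20): first-fit scan over [0-6 ALLOC][7-12 ALLOC][13-46 FREE] -> 13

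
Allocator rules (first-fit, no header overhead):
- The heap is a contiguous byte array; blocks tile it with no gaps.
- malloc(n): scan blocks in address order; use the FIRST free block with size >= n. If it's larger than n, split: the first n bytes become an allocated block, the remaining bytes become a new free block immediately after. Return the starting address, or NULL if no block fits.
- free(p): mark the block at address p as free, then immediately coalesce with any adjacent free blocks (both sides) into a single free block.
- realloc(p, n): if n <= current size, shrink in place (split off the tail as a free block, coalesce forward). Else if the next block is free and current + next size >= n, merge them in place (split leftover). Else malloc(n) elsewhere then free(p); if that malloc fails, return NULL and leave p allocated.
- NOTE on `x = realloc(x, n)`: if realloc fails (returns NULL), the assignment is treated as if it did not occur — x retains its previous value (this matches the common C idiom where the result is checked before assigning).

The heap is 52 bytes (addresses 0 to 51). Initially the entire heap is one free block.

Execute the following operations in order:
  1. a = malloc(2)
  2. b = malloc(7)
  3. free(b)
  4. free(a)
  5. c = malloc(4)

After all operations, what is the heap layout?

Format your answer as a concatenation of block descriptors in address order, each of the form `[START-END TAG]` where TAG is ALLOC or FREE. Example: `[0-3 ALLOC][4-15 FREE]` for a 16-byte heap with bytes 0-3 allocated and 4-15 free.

Answer: [0-3 ALLOC][4-51 FREE]

Derivation:
Op 1: a = malloc(2) -> a = 0; heap: [0-1 ALLOC][2-51 FREE]
Op 2: b = malloc(7) -> b = 2; heap: [0-1 ALLOC][2-8 ALLOC][9-51 FREE]
Op 3: free(b) -> (freed b); heap: [0-1 ALLOC][2-51 FREE]
Op 4: free(a) -> (freed a); heap: [0-51 FREE]
Op 5: c = malloc(4) -> c = 0; heap: [0-3 ALLOC][4-51 FREE]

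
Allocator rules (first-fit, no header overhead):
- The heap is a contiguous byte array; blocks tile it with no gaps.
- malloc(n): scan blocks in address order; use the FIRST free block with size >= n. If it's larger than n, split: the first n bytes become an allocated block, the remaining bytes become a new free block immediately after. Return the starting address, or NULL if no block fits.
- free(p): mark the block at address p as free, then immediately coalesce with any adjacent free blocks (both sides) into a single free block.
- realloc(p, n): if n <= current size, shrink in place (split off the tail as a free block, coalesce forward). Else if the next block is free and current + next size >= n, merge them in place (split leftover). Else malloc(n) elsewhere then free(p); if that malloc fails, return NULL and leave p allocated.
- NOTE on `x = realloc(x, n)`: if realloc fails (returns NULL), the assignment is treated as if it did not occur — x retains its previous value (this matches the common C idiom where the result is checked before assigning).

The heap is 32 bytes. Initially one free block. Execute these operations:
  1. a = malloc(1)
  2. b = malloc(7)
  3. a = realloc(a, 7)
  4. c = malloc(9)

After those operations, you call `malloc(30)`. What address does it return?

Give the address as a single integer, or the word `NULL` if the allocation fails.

Op 1: a = malloc(1) -> a = 0; heap: [0-0 ALLOC][1-31 FREE]
Op 2: b = malloc(7) -> b = 1; heap: [0-0 ALLOC][1-7 ALLOC][8-31 FREE]
Op 3: a = realloc(a, 7) -> a = 8; heap: [0-0 FREE][1-7 ALLOC][8-14 ALLOC][15-31 FREE]
Op 4: c = malloc(9) -> c = 15; heap: [0-0 FREE][1-7 ALLOC][8-14 ALLOC][15-23 ALLOC][24-31 FREE]
malloc(30): first-fit scan over [0-0 FREE][1-7 ALLOC][8-14 ALLOC][15-23 ALLOC][24-31 FREE] -> NULL

Answer: NULL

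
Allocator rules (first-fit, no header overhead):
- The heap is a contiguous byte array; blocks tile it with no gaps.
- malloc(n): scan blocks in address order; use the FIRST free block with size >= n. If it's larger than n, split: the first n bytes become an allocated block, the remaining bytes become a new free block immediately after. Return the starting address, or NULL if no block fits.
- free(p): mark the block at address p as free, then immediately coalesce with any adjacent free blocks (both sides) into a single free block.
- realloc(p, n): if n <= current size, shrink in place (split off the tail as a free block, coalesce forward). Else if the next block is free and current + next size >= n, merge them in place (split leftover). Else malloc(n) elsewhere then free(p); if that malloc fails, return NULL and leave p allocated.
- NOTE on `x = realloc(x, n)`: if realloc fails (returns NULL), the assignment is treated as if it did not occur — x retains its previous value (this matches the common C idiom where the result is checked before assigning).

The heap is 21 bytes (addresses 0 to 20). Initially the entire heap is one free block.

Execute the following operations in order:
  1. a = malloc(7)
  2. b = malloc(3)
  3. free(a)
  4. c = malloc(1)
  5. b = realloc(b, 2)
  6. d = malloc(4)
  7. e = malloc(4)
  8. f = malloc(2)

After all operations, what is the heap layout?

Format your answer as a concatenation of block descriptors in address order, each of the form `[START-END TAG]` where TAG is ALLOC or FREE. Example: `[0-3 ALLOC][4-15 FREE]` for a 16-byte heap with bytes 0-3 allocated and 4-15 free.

Op 1: a = malloc(7) -> a = 0; heap: [0-6 ALLOC][7-20 FREE]
Op 2: b = malloc(3) -> b = 7; heap: [0-6 ALLOC][7-9 ALLOC][10-20 FREE]
Op 3: free(a) -> (freed a); heap: [0-6 FREE][7-9 ALLOC][10-20 FREE]
Op 4: c = malloc(1) -> c = 0; heap: [0-0 ALLOC][1-6 FREE][7-9 ALLOC][10-20 FREE]
Op 5: b = realloc(b, 2) -> b = 7; heap: [0-0 ALLOC][1-6 FREE][7-8 ALLOC][9-20 FREE]
Op 6: d = malloc(4) -> d = 1; heap: [0-0 ALLOC][1-4 ALLOC][5-6 FREE][7-8 ALLOC][9-20 FREE]
Op 7: e = malloc(4) -> e = 9; heap: [0-0 ALLOC][1-4 ALLOC][5-6 FREE][7-8 ALLOC][9-12 ALLOC][13-20 FREE]
Op 8: f = malloc(2) -> f = 5; heap: [0-0 ALLOC][1-4 ALLOC][5-6 ALLOC][7-8 ALLOC][9-12 ALLOC][13-20 FREE]

Answer: [0-0 ALLOC][1-4 ALLOC][5-6 ALLOC][7-8 ALLOC][9-12 ALLOC][13-20 FREE]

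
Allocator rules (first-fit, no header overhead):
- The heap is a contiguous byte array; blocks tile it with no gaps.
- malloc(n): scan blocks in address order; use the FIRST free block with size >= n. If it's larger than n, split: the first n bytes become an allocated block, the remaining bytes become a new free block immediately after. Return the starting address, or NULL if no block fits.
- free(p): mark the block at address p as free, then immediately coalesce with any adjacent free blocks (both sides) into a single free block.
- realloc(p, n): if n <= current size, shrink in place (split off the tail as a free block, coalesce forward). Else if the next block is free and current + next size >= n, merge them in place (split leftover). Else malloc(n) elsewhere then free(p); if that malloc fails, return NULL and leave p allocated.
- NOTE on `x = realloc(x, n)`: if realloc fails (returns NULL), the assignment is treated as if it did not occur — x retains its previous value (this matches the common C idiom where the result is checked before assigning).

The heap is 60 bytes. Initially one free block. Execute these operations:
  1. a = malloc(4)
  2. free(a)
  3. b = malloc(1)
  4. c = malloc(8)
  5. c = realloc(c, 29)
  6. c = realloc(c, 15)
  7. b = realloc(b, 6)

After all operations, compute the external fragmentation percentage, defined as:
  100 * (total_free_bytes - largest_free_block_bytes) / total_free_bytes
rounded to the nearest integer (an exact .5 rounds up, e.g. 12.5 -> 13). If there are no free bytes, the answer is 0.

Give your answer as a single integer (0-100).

Op 1: a = malloc(4) -> a = 0; heap: [0-3 ALLOC][4-59 FREE]
Op 2: free(a) -> (freed a); heap: [0-59 FREE]
Op 3: b = malloc(1) -> b = 0; heap: [0-0 ALLOC][1-59 FREE]
Op 4: c = malloc(8) -> c = 1; heap: [0-0 ALLOC][1-8 ALLOC][9-59 FREE]
Op 5: c = realloc(c, 29) -> c = 1; heap: [0-0 ALLOC][1-29 ALLOC][30-59 FREE]
Op 6: c = realloc(c, 15) -> c = 1; heap: [0-0 ALLOC][1-15 ALLOC][16-59 FREE]
Op 7: b = realloc(b, 6) -> b = 16; heap: [0-0 FREE][1-15 ALLOC][16-21 ALLOC][22-59 FREE]
Free blocks: [1 38] total_free=39 largest=38 -> 100*(39-38)/39 = 100/39 ≈ 2.564 -> rounds to 3

Answer: 3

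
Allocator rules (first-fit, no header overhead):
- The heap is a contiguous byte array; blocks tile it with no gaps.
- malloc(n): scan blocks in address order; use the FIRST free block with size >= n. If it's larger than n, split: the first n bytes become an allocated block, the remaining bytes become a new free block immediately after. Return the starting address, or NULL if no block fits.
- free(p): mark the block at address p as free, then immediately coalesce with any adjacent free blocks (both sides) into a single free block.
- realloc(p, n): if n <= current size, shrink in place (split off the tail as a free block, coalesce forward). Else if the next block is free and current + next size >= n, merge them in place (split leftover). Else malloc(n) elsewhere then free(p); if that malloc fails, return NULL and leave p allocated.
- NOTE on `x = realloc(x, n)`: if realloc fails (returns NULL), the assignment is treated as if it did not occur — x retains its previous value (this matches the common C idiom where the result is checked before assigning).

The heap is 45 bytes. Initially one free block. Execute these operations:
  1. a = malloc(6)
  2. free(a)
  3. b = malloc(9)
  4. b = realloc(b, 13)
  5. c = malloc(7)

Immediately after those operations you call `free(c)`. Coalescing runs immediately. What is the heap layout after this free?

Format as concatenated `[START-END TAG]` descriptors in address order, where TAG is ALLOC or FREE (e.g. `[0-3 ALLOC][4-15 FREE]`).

Op 1: a = malloc(6) -> a = 0; heap: [0-5 ALLOC][6-44 FREE]
Op 2: free(a) -> (freed a); heap: [0-44 FREE]
Op 3: b = malloc(9) -> b = 0; heap: [0-8 ALLOC][9-44 FREE]
Op 4: b = realloc(b, 13) -> b = 0; heap: [0-12 ALLOC][13-44 FREE]
Op 5: c = malloc(7) -> c = 13; heap: [0-12 ALLOC][13-19 ALLOC][20-44 FREE]
free(c): c = 13 -> block [13-19 ALLOC]; mark free, coalesce with adjacent free neighbors -> [0-12 ALLOC][13-44 FREE]

Answer: [0-12 ALLOC][13-44 FREE]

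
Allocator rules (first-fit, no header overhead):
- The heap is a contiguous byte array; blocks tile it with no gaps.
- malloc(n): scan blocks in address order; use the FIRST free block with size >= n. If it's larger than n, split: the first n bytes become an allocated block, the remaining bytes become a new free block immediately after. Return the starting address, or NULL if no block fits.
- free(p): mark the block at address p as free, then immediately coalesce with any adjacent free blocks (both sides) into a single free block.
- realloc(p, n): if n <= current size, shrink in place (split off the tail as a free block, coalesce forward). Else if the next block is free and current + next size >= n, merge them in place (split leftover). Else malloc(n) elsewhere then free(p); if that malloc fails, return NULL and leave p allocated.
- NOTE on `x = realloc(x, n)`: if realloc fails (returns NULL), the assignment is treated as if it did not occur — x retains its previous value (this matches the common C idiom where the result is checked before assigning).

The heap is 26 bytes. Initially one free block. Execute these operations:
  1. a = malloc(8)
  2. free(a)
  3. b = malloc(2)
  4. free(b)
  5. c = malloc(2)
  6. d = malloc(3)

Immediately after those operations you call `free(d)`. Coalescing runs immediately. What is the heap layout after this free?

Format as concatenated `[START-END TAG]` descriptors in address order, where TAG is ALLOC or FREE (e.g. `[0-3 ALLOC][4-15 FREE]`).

Op 1: a = malloc(8) -> a = 0; heap: [0-7 ALLOC][8-25 FREE]
Op 2: free(a) -> (freed a); heap: [0-25 FREE]
Op 3: b = malloc(2) -> b = 0; heap: [0-1 ALLOC][2-25 FREE]
Op 4: free(b) -> (freed b); heap: [0-25 FREE]
Op 5: c = malloc(2) -> c = 0; heap: [0-1 ALLOC][2-25 FREE]
Op 6: d = malloc(3) -> d = 2; heap: [0-1 ALLOC][2-4 ALLOC][5-25 FREE]
free(d): d = 2 -> block [2-4 ALLOC]; mark free, coalesce with adjacent free neighbors -> [0-1 ALLOC][2-25 FREE]

Answer: [0-1 ALLOC][2-25 FREE]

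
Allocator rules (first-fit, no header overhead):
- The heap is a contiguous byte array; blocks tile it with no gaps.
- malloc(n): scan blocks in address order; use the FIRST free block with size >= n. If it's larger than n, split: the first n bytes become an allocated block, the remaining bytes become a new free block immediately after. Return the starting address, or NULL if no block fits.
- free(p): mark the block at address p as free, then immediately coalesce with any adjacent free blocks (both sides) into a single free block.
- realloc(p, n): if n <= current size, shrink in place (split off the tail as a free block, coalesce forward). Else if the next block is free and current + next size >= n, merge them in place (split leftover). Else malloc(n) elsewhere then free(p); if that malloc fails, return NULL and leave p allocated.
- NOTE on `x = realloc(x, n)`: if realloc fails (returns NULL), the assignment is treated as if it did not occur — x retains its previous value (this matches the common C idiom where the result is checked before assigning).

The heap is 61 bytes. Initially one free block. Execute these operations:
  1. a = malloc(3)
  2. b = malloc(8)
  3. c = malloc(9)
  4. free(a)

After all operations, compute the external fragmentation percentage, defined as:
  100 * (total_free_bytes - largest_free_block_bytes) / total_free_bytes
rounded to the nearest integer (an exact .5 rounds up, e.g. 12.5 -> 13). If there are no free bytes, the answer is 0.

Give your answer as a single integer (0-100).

Answer: 7

Derivation:
Op 1: a = malloc(3) -> a = 0; heap: [0-2 ALLOC][3-60 FREE]
Op 2: b = malloc(8) -> b = 3; heap: [0-2 ALLOC][3-10 ALLOC][11-60 FREE]
Op 3: c = malloc(9) -> c = 11; heap: [0-2 ALLOC][3-10 ALLOC][11-19 ALLOC][20-60 FREE]
Op 4: free(a) -> (freed a); heap: [0-2 FREE][3-10 ALLOC][11-19 ALLOC][20-60 FREE]
Free blocks: [3 41] total_free=44 largest=41 -> 100*(44-41)/44 = 300/44 ≈ 6.818 -> rounds to 7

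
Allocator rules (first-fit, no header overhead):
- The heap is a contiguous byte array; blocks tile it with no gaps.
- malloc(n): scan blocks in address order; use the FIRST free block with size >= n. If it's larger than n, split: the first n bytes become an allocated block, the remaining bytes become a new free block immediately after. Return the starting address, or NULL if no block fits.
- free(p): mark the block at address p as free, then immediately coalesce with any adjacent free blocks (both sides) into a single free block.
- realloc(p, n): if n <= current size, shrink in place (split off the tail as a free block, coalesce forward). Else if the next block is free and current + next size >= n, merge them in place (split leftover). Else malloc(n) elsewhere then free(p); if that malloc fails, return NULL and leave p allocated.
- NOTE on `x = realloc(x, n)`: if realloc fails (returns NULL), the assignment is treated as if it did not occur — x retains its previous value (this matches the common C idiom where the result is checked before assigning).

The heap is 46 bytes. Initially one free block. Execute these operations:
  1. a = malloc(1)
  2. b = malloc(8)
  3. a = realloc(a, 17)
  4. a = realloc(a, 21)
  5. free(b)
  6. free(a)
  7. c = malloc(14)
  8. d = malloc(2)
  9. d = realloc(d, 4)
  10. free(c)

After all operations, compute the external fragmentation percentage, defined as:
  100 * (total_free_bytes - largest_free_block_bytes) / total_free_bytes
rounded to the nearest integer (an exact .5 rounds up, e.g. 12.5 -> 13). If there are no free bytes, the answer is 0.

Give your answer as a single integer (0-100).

Answer: 33

Derivation:
Op 1: a = malloc(1) -> a = 0; heap: [0-0 ALLOC][1-45 FREE]
Op 2: b = malloc(8) -> b = 1; heap: [0-0 ALLOC][1-8 ALLOC][9-45 FREE]
Op 3: a = realloc(a, 17) -> a = 9; heap: [0-0 FREE][1-8 ALLOC][9-25 ALLOC][26-45 FREE]
Op 4: a = realloc(a, 21) -> a = 9; heap: [0-0 FREE][1-8 ALLOC][9-29 ALLOC][30-45 FREE]
Op 5: free(b) -> (freed b); heap: [0-8 FREE][9-29 ALLOC][30-45 FREE]
Op 6: free(a) -> (freed a); heap: [0-45 FREE]
Op 7: c = malloc(14) -> c = 0; heap: [0-13 ALLOC][14-45 FREE]
Op 8: d = malloc(2) -> d = 14; heap: [0-13 ALLOC][14-15 ALLOC][16-45 FREE]
Op 9: d = realloc(d, 4) -> d = 14; heap: [0-13 ALLOC][14-17 ALLOC][18-45 FREE]
Op 10: free(c) -> (freed c); heap: [0-13 FREE][14-17 ALLOC][18-45 FREE]
Free blocks: [14 28] total_free=42 largest=28 -> 100*(42-28)/42 = 1400/42 ≈ 33.333 -> rounds to 33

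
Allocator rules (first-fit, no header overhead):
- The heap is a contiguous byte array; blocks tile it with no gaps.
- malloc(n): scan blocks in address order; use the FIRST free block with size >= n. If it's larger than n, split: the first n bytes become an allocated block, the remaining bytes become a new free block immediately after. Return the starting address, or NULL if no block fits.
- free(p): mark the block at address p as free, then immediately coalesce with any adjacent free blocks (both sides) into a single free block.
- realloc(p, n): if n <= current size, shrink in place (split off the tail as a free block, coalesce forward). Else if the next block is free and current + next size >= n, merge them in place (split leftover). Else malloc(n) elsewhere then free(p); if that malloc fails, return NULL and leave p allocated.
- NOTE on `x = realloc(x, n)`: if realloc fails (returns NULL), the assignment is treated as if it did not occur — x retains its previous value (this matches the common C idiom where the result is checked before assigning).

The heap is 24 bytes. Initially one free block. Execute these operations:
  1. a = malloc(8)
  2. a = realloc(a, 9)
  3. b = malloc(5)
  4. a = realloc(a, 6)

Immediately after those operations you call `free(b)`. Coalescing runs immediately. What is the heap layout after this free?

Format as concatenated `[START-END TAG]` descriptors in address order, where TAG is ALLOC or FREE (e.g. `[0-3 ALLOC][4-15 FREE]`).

Answer: [0-5 ALLOC][6-23 FREE]

Derivation:
Op 1: a = malloc(8) -> a = 0; heap: [0-7 ALLOC][8-23 FREE]
Op 2: a = realloc(a, 9) -> a = 0; heap: [0-8 ALLOC][9-23 FREE]
Op 3: b = malloc(5) -> b = 9; heap: [0-8 ALLOC][9-13 ALLOC][14-23 FREE]
Op 4: a = realloc(a, 6) -> a = 0; heap: [0-5 ALLOC][6-8 FREE][9-13 ALLOC][14-23 FREE]
free(b): b = 9 -> block [9-13 ALLOC]; mark free, coalesce with adjacent free neighbors -> [0-5 ALLOC][6-23 FREE]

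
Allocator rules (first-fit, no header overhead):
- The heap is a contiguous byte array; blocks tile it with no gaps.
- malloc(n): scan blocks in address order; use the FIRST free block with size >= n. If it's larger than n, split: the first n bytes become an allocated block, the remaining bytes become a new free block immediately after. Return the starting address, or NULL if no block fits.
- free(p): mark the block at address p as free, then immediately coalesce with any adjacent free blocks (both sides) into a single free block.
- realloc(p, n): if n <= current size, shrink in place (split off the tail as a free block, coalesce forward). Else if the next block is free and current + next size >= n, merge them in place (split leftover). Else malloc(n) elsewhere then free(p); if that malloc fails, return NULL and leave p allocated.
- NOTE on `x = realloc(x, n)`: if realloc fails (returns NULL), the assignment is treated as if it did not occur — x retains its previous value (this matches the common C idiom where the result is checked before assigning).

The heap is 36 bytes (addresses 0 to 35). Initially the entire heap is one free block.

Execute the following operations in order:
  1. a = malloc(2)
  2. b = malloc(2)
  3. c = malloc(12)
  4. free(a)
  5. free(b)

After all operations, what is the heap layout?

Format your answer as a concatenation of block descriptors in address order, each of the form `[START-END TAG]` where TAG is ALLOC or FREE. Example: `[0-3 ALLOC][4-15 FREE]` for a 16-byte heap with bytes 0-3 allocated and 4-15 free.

Op 1: a = malloc(2) -> a = 0; heap: [0-1 ALLOC][2-35 FREE]
Op 2: b = malloc(2) -> b = 2; heap: [0-1 ALLOC][2-3 ALLOC][4-35 FREE]
Op 3: c = malloc(12) -> c = 4; heap: [0-1 ALLOC][2-3 ALLOC][4-15 ALLOC][16-35 FREE]
Op 4: free(a) -> (freed a); heap: [0-1 FREE][2-3 ALLOC][4-15 ALLOC][16-35 FREE]
Op 5: free(b) -> (freed b); heap: [0-3 FREE][4-15 ALLOC][16-35 FREE]

Answer: [0-3 FREE][4-15 ALLOC][16-35 FREE]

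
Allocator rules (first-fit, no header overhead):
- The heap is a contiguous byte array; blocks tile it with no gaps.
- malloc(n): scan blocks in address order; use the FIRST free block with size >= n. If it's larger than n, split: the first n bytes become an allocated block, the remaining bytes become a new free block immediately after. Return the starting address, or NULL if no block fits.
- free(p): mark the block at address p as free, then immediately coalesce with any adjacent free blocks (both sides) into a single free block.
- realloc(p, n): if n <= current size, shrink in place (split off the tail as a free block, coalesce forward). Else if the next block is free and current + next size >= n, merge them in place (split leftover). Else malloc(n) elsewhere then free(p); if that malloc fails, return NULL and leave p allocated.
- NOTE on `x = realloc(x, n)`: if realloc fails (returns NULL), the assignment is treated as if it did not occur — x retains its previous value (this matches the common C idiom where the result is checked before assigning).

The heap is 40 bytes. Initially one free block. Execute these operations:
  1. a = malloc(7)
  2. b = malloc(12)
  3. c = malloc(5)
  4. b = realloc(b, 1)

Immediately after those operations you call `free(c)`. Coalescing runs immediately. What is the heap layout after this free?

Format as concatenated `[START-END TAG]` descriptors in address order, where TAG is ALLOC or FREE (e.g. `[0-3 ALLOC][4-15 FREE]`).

Op 1: a = malloc(7) -> a = 0; heap: [0-6 ALLOC][7-39 FREE]
Op 2: b = malloc(12) -> b = 7; heap: [0-6 ALLOC][7-18 ALLOC][19-39 FREE]
Op 3: c = malloc(5) -> c = 19; heap: [0-6 ALLOC][7-18 ALLOC][19-23 ALLOC][24-39 FREE]
Op 4: b = realloc(b, 1) -> b = 7; heap: [0-6 ALLOC][7-7 ALLOC][8-18 FREE][19-23 ALLOC][24-39 FREE]
free(c): c = 19 -> block [19-23 ALLOC]; mark free, coalesce with adjacent free neighbors -> [0-6 ALLOC][7-7 ALLOC][8-39 FREE]

Answer: [0-6 ALLOC][7-7 ALLOC][8-39 FREE]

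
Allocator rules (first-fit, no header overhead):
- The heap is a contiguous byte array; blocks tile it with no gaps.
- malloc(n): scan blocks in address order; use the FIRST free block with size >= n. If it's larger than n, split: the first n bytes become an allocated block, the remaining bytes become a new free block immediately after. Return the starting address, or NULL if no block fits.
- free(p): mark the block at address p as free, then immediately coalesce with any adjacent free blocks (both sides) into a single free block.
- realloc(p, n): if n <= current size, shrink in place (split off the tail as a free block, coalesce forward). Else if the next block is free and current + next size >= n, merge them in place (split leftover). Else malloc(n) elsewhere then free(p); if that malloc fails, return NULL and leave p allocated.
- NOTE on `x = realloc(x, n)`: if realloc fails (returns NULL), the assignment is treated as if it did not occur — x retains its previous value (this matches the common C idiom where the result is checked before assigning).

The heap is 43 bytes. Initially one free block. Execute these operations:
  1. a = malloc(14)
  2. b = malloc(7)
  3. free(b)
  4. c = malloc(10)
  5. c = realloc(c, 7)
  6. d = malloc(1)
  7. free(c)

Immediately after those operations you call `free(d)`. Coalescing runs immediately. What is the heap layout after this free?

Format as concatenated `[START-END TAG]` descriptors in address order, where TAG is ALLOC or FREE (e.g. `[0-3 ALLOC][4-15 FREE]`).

Op 1: a = malloc(14) -> a = 0; heap: [0-13 ALLOC][14-42 FREE]
Op 2: b = malloc(7) -> b = 14; heap: [0-13 ALLOC][14-20 ALLOC][21-42 FREE]
Op 3: free(b) -> (freed b); heap: [0-13 ALLOC][14-42 FREE]
Op 4: c = malloc(10) -> c = 14; heap: [0-13 ALLOC][14-23 ALLOC][24-42 FREE]
Op 5: c = realloc(c, 7) -> c = 14; heap: [0-13 ALLOC][14-20 ALLOC][21-42 FREE]
Op 6: d = malloc(1) -> d = 21; heap: [0-13 ALLOC][14-20 ALLOC][21-21 ALLOC][22-42 FREE]
Op 7: free(c) -> (freed c); heap: [0-13 ALLOC][14-20 FREE][21-21 ALLOC][22-42 FREE]
free(d): d = 21 -> block [21-21 ALLOC]; mark free, coalesce with adjacent free neighbors -> [0-13 ALLOC][14-42 FREE]

Answer: [0-13 ALLOC][14-42 FREE]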